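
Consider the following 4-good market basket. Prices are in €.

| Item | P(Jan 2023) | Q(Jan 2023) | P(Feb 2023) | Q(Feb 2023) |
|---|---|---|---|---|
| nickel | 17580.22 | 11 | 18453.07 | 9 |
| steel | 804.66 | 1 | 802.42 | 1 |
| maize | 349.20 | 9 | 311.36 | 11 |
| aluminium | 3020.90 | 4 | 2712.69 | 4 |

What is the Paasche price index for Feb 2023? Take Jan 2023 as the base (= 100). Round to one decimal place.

103.5

Paasche price index uses current-period quantities as weights.
ΣP(Feb 2023)·Q(Feb 2023) = 18453.07×9 + 802.42×1 + 311.36×11 + 2712.69×4 = 166077.63 + 802.42 + 3424.96 + 10850.76 = 181155.77
ΣP(Jan 2023)·Q(Feb 2023) = 17580.22×9 + 804.66×1 + 349.20×11 + 3020.90×4 = 158221.98 + 804.66 + 3841.2 + 12083.6 = 174951.44
Index = 181155.77 / 174951.44 × 100 = 103.5463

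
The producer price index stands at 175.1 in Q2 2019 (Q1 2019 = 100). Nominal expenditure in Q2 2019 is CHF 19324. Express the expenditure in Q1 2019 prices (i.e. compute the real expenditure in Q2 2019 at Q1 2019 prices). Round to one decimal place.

11036.0

Real = Nominal ÷ (Index/100) = 19324 ÷ (175.1/100)
     = 19324 ÷ 1.751 = 11035.9794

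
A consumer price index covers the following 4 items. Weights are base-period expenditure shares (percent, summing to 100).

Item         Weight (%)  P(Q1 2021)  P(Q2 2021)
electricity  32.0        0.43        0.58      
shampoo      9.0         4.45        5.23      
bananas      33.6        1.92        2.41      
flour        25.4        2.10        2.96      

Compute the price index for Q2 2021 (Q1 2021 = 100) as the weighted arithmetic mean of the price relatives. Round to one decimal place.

electricity: 32.0 × (0.58/0.43) = 32.0 × 1.348837 = 43.1628
shampoo: 9.0 × (5.23/4.45) = 9.0 × 1.175281 = 10.5775
bananas: 33.6 × (2.41/1.92) = 33.6 × 1.255208 = 42.1750
flour: 25.4 × (2.96/2.10) = 25.4 × 1.409524 = 35.8019
Index = Σ wᵢ·(p₁ᵢ/p₀ᵢ) = 43.1628 + 10.5775 + 42.1750 + 35.8019 = 131.7172

131.7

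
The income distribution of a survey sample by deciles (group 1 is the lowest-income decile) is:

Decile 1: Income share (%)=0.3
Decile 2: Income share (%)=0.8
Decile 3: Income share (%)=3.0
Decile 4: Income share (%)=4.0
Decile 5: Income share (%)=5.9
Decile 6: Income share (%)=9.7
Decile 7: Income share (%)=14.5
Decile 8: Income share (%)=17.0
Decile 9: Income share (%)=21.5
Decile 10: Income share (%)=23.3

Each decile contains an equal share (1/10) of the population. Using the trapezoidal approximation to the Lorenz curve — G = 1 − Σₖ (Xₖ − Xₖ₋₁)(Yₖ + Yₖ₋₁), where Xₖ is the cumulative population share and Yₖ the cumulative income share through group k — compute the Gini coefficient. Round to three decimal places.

Cumulative income shares Yₖ: 0.0030, 0.0110, 0.0410, 0.0810, 0.1400, 0.2370, 0.3820, 0.5520, 0.7670, 1.0000
Σ (Xₖ−Xₖ₋₁)(Yₖ+Yₖ₋₁) = (1/10)(0.0030+0.0000) + (1/10)(0.0110+0.0030) + (1/10)(0.0410+0.0110) + (1/10)(0.0810+0.0410) + (1/10)(0.1400+0.0810) + (1/10)(0.2370+0.1400) + (1/10)(0.3820+0.2370) + (1/10)(0.5520+0.3820) + (1/10)(0.7670+0.5520) + (1/10)(1.0000+0.7670)
  = 0.0003 + 0.0014 + 0.0052 + 0.0122 + 0.0221 + 0.0377 + 0.0619 + 0.0934 + 0.1319 + 0.1767 = 0.5428
G = 1 − 0.5428 = 0.4572

0.457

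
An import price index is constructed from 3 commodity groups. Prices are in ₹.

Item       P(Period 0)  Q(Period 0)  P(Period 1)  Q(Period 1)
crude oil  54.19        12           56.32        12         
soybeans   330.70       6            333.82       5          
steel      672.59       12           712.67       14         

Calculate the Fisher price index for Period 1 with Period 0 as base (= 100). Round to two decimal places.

105.02

Laspeyres component (base-period weights):
ΣP(Period 1)Q(Period 0) = 56.32×12 + 333.82×6 + 712.67×12 = 675.84 + 2002.92 + 8552.04 = 11230.8
ΣP(Period 0)Q(Period 0) = 54.19×12 + 330.70×6 + 672.59×12 = 650.28 + 1984.2 + 8071.08 = 10705.56
L = 11230.8 / 10705.56 × 100 = 104.9062
Paasche component (current-period weights):
ΣP(Period 1)Q(Period 1) = 56.32×12 + 333.82×5 + 712.67×14 = 675.84 + 1669.1 + 9977.38 = 12322.32
ΣP(Period 0)Q(Period 1) = 54.19×12 + 330.70×5 + 672.59×14 = 650.28 + 1653.5 + 9416.26 = 11720.04
P = 12322.32 / 11720.04 × 100 = 105.1389
Fisher = √(L × P) = √(104.9062 × 105.1389) = 105.0225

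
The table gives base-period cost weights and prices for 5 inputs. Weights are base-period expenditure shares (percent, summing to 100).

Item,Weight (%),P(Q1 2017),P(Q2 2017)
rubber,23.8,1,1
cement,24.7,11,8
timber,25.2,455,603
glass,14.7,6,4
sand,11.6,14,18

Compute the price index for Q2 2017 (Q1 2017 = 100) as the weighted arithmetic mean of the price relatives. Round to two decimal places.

rubber: 23.8 × (1/1) = 23.8 × 1.000000 = 23.8000
cement: 24.7 × (8/11) = 24.7 × 0.727273 = 17.9636
timber: 25.2 × (603/455) = 25.2 × 1.325275 = 33.3969
glass: 14.7 × (4/6) = 14.7 × 0.666667 = 9.8000
sand: 11.6 × (18/14) = 11.6 × 1.285714 = 14.9143
Index = Σ wᵢ·(p₁ᵢ/p₀ᵢ) = 23.8000 + 17.9636 + 33.3969 + 9.8000 + 14.9143 = 99.8748

99.87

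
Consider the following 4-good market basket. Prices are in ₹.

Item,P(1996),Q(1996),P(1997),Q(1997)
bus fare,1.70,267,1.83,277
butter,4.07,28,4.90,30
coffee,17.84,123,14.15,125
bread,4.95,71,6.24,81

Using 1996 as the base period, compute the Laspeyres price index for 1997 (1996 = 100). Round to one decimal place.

90.2

Laspeyres price index uses base-period quantities as weights.
ΣP(1997)·Q(1996) = 1.83×267 + 4.90×28 + 14.15×123 + 6.24×71 = 488.61 + 137.2 + 1740.45 + 443.04 = 2809.3
ΣP(1996)·Q(1996) = 1.70×267 + 4.07×28 + 17.84×123 + 4.95×71 = 453.9 + 113.96 + 2194.32 + 351.45 = 3113.63
Index = 2809.3 / 3113.63 × 100 = 90.2259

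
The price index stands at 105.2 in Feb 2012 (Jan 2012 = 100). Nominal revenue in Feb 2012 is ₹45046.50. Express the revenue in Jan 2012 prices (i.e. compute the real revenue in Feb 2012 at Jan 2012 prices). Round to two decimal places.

Real = Nominal ÷ (Index/100) = 45046.50 ÷ (105.2/100)
     = 45046.50 ÷ 1.052 = 42819.8669

42819.87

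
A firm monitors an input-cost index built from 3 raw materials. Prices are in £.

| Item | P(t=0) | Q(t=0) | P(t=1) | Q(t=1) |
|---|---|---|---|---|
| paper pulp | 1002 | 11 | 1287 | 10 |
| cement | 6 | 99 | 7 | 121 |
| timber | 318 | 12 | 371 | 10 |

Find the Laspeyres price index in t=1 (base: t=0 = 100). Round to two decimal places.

125.08

Laspeyres price index uses base-period quantities as weights.
ΣP(t=1)·Q(t=0) = 1287×11 + 7×99 + 371×12 = 14157 + 693 + 4452 = 19302
ΣP(t=0)·Q(t=0) = 1002×11 + 6×99 + 318×12 = 11022 + 594 + 3816 = 15432
Index = 19302 / 15432 × 100 = 125.0778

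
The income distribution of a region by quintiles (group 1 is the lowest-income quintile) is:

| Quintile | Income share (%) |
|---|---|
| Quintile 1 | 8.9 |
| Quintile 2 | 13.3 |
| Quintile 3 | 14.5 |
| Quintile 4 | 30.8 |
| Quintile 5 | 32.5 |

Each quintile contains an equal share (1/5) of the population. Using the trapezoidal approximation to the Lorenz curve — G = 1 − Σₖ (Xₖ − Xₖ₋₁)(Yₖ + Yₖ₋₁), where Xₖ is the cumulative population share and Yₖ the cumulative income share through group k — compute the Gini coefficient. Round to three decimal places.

Cumulative income shares Yₖ: 0.0890, 0.2220, 0.3670, 0.6750, 1.0000
Σ (Xₖ−Xₖ₋₁)(Yₖ+Yₖ₋₁) = (1/5)(0.0890+0.0000) + (1/5)(0.2220+0.0890) + (1/5)(0.3670+0.2220) + (1/5)(0.6750+0.3670) + (1/5)(1.0000+0.6750)
  = 0.0178 + 0.0622 + 0.1178 + 0.2084 + 0.3350 = 0.7412
G = 1 − 0.7412 = 0.2588

0.259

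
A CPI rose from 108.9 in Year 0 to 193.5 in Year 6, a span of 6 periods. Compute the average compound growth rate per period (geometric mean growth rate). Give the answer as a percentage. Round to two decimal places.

10.05%

Growth factor = (193.5/108.9)^(1/6) = (1.776860)^(1/6) = 1.100548
Growth rate = 1.100548 − 1 = 0.100548 = 10.0548%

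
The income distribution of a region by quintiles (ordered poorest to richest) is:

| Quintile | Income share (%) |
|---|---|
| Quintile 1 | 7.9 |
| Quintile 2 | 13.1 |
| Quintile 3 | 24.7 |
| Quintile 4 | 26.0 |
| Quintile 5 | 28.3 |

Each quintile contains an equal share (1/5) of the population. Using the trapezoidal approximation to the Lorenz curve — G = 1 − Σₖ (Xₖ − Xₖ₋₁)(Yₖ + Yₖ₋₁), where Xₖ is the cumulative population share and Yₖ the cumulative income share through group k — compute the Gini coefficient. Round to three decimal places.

Cumulative income shares Yₖ: 0.0790, 0.2100, 0.4570, 0.7170, 1.0000
Σ (Xₖ−Xₖ₋₁)(Yₖ+Yₖ₋₁) = (1/5)(0.0790+0.0000) + (1/5)(0.2100+0.0790) + (1/5)(0.4570+0.2100) + (1/5)(0.7170+0.4570) + (1/5)(1.0000+0.7170)
  = 0.0158 + 0.0578 + 0.1334 + 0.2348 + 0.3434 = 0.7852
G = 1 − 0.7852 = 0.2148

0.215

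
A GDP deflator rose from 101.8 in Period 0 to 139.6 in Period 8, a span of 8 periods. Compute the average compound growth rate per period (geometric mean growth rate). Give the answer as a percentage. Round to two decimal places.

4.03%

Growth factor = (139.6/101.8)^(1/8) = (1.371316)^(1/8) = 1.040261
Growth rate = 1.040261 − 1 = 0.040261 = 4.0261%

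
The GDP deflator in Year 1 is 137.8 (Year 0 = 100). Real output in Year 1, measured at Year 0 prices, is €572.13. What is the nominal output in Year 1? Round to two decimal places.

788.40

Nominal = Real × (Index/100) = 572.13 × (137.8/100)
        = 572.13 × 1.378 = 788.3951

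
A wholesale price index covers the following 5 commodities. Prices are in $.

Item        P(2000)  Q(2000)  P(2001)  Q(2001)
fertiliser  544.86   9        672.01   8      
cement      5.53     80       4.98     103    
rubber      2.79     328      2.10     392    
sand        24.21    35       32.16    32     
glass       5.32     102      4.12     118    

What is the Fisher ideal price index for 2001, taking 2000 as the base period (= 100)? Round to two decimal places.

112.13

Laspeyres component (base-period weights):
ΣP(2001)Q(2000) = 672.01×9 + 4.98×80 + 2.10×328 + 32.16×35 + 4.12×102 = 6048.09 + 398.4 + 688.8 + 1125.6 + 420.24 = 8681.13
ΣP(2000)Q(2000) = 544.86×9 + 5.53×80 + 2.79×328 + 24.21×35 + 5.32×102 = 4903.74 + 442.4 + 915.12 + 847.35 + 542.64 = 7651.25
L = 8681.13 / 7651.25 × 100 = 113.4603
Paasche component (current-period weights):
ΣP(2001)Q(2001) = 672.01×8 + 4.98×103 + 2.10×392 + 32.16×32 + 4.12×118 = 5376.08 + 512.94 + 823.2 + 1029.12 + 486.16 = 8227.5
ΣP(2000)Q(2001) = 544.86×8 + 5.53×103 + 2.79×392 + 24.21×32 + 5.32×118 = 4358.88 + 569.59 + 1093.68 + 774.72 + 627.76 = 7424.63
P = 8227.5 / 7424.63 × 100 = 110.8136
Fisher = √(L × P) = √(113.4603 × 110.8136) = 112.1291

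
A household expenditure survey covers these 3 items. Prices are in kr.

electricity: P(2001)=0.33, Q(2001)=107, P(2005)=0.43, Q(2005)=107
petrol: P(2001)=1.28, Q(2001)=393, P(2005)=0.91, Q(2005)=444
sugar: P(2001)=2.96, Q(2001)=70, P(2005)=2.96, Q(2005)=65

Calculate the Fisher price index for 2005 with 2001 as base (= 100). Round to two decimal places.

81.32

Laspeyres component (base-period weights):
ΣP(2005)Q(2001) = 0.43×107 + 0.91×393 + 2.96×70 = 46.01 + 357.63 + 207.2 = 610.84
ΣP(2001)Q(2001) = 0.33×107 + 1.28×393 + 2.96×70 = 35.31 + 503.04 + 207.2 = 745.55
L = 610.84 / 745.55 × 100 = 81.9315
Paasche component (current-period weights):
ΣP(2005)Q(2005) = 0.43×107 + 0.91×444 + 2.96×65 = 46.01 + 404.04 + 192.4 = 642.45
ΣP(2001)Q(2005) = 0.33×107 + 1.28×444 + 2.96×65 = 35.31 + 568.32 + 192.4 = 796.03
P = 642.45 / 796.03 × 100 = 80.7068
Fisher = √(L × P) = √(81.9315 × 80.7068) = 81.3168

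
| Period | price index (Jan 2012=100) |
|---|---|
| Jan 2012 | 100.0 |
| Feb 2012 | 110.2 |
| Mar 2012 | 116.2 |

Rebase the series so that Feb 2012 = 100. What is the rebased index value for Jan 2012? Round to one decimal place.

90.7

Rebased(Jan 2012) = 100.0 / 110.2 × 100 = 90.7441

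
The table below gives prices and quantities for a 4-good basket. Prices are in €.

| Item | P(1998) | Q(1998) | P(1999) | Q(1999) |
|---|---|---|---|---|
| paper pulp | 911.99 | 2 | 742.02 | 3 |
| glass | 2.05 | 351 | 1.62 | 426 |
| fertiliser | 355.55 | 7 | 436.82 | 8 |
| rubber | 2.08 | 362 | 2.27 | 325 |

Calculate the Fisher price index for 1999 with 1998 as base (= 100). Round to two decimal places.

Laspeyres component (base-period weights):
ΣP(1999)Q(1998) = 742.02×2 + 1.62×351 + 436.82×7 + 2.27×362 = 1484.04 + 568.62 + 3057.74 + 821.74 = 5932.14
ΣP(1998)Q(1998) = 911.99×2 + 2.05×351 + 355.55×7 + 2.08×362 = 1823.98 + 719.55 + 2488.85 + 752.96 = 5785.34
L = 5932.14 / 5785.34 × 100 = 102.5374
Paasche component (current-period weights):
ΣP(1999)Q(1999) = 742.02×3 + 1.62×426 + 436.82×8 + 2.27×325 = 2226.06 + 690.12 + 3494.56 + 737.75 = 7148.49
ΣP(1998)Q(1999) = 911.99×3 + 2.05×426 + 355.55×8 + 2.08×325 = 2735.97 + 873.3 + 2844.4 + 676 = 7129.67
P = 7148.49 / 7129.67 × 100 = 100.2640
Fisher = √(L × P) = √(102.5374 × 100.2640) = 101.3943

101.39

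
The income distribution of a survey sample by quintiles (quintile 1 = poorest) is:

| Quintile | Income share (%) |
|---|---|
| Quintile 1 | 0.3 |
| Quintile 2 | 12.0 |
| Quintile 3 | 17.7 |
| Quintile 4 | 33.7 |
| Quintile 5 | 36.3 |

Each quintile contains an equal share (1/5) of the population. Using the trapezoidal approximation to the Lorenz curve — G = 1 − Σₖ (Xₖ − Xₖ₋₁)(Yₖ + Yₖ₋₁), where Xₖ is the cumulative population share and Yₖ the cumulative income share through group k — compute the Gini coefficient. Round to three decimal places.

0.375

Cumulative income shares Yₖ: 0.0030, 0.1230, 0.3000, 0.6370, 1.0000
Σ (Xₖ−Xₖ₋₁)(Yₖ+Yₖ₋₁) = (1/5)(0.0030+0.0000) + (1/5)(0.1230+0.0030) + (1/5)(0.3000+0.1230) + (1/5)(0.6370+0.3000) + (1/5)(1.0000+0.6370)
  = 0.0006 + 0.0252 + 0.0846 + 0.1874 + 0.3274 = 0.6252
G = 1 − 0.6252 = 0.3748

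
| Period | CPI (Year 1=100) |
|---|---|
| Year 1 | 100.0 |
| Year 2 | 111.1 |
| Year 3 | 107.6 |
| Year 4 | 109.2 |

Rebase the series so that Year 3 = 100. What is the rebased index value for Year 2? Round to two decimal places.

103.25

Rebased(Year 2) = 111.1 / 107.6 × 100 = 103.2528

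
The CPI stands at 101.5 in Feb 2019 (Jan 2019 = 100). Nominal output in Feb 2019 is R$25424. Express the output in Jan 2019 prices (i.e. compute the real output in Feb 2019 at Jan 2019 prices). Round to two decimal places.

Real = Nominal ÷ (Index/100) = 25424 ÷ (101.5/100)
     = 25424 ÷ 1.015 = 25048.2759

25048.28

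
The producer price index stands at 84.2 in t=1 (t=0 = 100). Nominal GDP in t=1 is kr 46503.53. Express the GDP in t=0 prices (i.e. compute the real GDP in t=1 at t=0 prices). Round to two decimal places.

55229.85

Real = Nominal ÷ (Index/100) = 46503.53 ÷ (84.2/100)
     = 46503.53 ÷ 0.842 = 55229.8456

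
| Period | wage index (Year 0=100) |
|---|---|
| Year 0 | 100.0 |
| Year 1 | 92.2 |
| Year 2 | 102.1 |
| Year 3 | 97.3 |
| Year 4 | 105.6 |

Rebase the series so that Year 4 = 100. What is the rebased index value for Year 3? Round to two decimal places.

Rebased(Year 3) = 97.3 / 105.6 × 100 = 92.1402

92.14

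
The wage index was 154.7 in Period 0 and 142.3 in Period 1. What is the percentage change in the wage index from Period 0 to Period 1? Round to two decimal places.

-8.02%

Change = (142.3 − 154.7) / 154.7 × 100
       = -12.4 / 154.7 × 100 = -8.0155%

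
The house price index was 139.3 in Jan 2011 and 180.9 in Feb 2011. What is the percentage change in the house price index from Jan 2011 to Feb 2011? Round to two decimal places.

Change = (180.9 − 139.3) / 139.3 × 100
       = 41.6 / 139.3 × 100 = 29.8636%

29.86%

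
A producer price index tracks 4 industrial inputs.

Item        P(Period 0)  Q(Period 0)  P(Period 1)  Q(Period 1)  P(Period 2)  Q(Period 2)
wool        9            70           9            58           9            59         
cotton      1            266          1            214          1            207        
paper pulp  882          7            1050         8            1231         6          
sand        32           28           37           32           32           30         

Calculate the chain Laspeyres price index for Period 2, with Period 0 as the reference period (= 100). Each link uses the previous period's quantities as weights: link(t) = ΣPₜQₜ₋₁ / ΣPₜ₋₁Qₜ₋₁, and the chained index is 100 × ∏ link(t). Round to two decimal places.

131.06

Link Period 0→Period 1:
ΣP(Period 1)Q(Period 0) = 9×70 + 1×266 + 1050×7 + 37×28 = 630 + 266 + 7350 + 1036 = 9282
ΣP(Period 0)Q(Period 0) = 9×70 + 1×266 + 882×7 + 32×28 = 630 + 266 + 6174 + 896 = 7966
link = 9282/7966 = 1.165202
Link Period 1→Period 2:
ΣP(Period 2)Q(Period 1) = 9×58 + 1×214 + 1231×8 + 32×32 = 522 + 214 + 9848 + 1024 = 11608
ΣP(Period 1)Q(Period 1) = 9×58 + 1×214 + 1050×8 + 37×32 = 522 + 214 + 8400 + 1184 = 10320
link = 11608/10320 = 1.124806
Chained index = 100 × 1.165202 × 1.124806 = 131.0627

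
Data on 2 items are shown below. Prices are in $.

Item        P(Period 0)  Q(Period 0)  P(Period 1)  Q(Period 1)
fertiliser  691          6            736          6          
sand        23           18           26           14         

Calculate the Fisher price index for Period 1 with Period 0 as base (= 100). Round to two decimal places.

107.04

Laspeyres component (base-period weights):
ΣP(Period 1)Q(Period 0) = 736×6 + 26×18 = 4416 + 468 = 4884
ΣP(Period 0)Q(Period 0) = 691×6 + 23×18 = 4146 + 414 = 4560
L = 4884 / 4560 × 100 = 107.1053
Paasche component (current-period weights):
ΣP(Period 1)Q(Period 1) = 736×6 + 26×14 = 4416 + 364 = 4780
ΣP(Period 0)Q(Period 1) = 691×6 + 23×14 = 4146 + 322 = 4468
P = 4780 / 4468 × 100 = 106.9830
Fisher = √(L × P) = √(107.1053 × 106.9830) = 107.0441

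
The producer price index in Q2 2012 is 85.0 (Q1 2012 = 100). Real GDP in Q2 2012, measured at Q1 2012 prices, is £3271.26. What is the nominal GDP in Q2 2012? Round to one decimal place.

Nominal = Real × (Index/100) = 3271.26 × (85.0/100)
        = 3271.26 × 0.850 = 2780.5710

2780.6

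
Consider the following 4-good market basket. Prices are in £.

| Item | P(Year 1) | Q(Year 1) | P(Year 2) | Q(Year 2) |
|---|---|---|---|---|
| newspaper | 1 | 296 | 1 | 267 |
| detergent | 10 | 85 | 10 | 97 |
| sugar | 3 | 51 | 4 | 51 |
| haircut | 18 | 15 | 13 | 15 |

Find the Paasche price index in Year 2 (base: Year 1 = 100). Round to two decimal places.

98.55

Paasche price index uses current-period quantities as weights.
ΣP(Year 2)·Q(Year 2) = 1×267 + 10×97 + 4×51 + 13×15 = 267 + 970 + 204 + 195 = 1636
ΣP(Year 1)·Q(Year 2) = 1×267 + 10×97 + 3×51 + 18×15 = 267 + 970 + 153 + 270 = 1660
Index = 1636 / 1660 × 100 = 98.5542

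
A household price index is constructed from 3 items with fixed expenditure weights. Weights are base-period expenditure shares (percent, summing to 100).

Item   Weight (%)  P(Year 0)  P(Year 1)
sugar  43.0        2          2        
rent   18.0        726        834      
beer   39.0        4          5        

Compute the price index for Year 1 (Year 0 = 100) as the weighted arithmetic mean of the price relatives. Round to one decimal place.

sugar: 43.0 × (2/2) = 43.0 × 1.000000 = 43.0000
rent: 18.0 × (834/726) = 18.0 × 1.148760 = 20.6777
beer: 39.0 × (5/4) = 39.0 × 1.250000 = 48.7500
Index = Σ wᵢ·(p₁ᵢ/p₀ᵢ) = 43.0000 + 20.6777 + 48.7500 = 112.4277

112.4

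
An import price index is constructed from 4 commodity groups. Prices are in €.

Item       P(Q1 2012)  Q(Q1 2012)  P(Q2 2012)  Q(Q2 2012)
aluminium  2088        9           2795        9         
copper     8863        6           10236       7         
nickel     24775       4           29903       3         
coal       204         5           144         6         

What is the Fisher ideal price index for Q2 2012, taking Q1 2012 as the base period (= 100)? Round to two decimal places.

120.03

Laspeyres component (base-period weights):
ΣP(Q2 2012)Q(Q1 2012) = 2795×9 + 10236×6 + 29903×4 + 144×5 = 25155 + 61416 + 119612 + 720 = 206903
ΣP(Q1 2012)Q(Q1 2012) = 2088×9 + 8863×6 + 24775×4 + 204×5 = 18792 + 53178 + 99100 + 1020 = 172090
L = 206903 / 172090 × 100 = 120.2295
Paasche component (current-period weights):
ΣP(Q2 2012)Q(Q2 2012) = 2795×9 + 10236×7 + 29903×3 + 144×6 = 25155 + 71652 + 89709 + 864 = 187380
ΣP(Q1 2012)Q(Q2 2012) = 2088×9 + 8863×7 + 24775×3 + 204×6 = 18792 + 62041 + 74325 + 1224 = 156382
P = 187380 / 156382 × 100 = 119.8220
Fisher = √(L × P) = √(120.2295 × 119.8220) = 120.0256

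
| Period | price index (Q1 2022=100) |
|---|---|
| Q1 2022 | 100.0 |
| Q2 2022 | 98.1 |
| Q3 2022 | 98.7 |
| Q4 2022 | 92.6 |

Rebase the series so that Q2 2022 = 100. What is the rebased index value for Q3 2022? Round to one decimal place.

Rebased(Q3 2022) = 98.7 / 98.1 × 100 = 100.6116

100.6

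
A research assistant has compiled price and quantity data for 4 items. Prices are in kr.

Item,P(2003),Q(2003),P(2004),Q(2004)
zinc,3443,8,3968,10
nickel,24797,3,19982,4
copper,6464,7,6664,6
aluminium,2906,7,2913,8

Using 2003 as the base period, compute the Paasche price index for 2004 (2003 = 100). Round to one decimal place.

Paasche price index uses current-period quantities as weights.
ΣP(2004)·Q(2004) = 3968×10 + 19982×4 + 6664×6 + 2913×8 = 39680 + 79928 + 39984 + 23304 = 182896
ΣP(2003)·Q(2004) = 3443×10 + 24797×4 + 6464×6 + 2906×8 = 34430 + 99188 + 38784 + 23248 = 195650
Index = 182896 / 195650 × 100 = 93.4812

93.5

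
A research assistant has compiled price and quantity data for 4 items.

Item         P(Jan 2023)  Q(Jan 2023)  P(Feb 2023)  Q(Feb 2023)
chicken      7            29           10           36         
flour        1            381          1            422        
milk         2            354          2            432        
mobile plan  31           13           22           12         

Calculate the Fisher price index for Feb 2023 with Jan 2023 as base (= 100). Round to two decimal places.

99.11

Laspeyres component (base-period weights):
ΣP(Feb 2023)Q(Jan 2023) = 10×29 + 1×381 + 2×354 + 22×13 = 290 + 381 + 708 + 286 = 1665
ΣP(Jan 2023)Q(Jan 2023) = 7×29 + 1×381 + 2×354 + 31×13 = 203 + 381 + 708 + 403 = 1695
L = 1665 / 1695 × 100 = 98.2301
Paasche component (current-period weights):
ΣP(Feb 2023)Q(Feb 2023) = 10×36 + 1×422 + 2×432 + 22×12 = 360 + 422 + 864 + 264 = 1910
ΣP(Jan 2023)Q(Feb 2023) = 7×36 + 1×422 + 2×432 + 31×12 = 252 + 422 + 864 + 372 = 1910
P = 1910 / 1910 × 100 = 100.0000
Fisher = √(L × P) = √(98.2301 × 100.0000) = 99.1111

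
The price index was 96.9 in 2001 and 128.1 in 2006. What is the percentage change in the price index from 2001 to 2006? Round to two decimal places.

32.20%

Change = (128.1 − 96.9) / 96.9 × 100
       = 31.2 / 96.9 × 100 = 32.1981%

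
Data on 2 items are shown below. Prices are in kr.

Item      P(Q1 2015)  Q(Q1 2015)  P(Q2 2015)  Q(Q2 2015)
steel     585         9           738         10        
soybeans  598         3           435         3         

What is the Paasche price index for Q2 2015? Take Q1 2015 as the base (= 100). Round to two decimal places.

113.62

Paasche price index uses current-period quantities as weights.
ΣP(Q2 2015)·Q(Q2 2015) = 738×10 + 435×3 = 7380 + 1305 = 8685
ΣP(Q1 2015)·Q(Q2 2015) = 585×10 + 598×3 = 5850 + 1794 = 7644
Index = 8685 / 7644 × 100 = 113.6185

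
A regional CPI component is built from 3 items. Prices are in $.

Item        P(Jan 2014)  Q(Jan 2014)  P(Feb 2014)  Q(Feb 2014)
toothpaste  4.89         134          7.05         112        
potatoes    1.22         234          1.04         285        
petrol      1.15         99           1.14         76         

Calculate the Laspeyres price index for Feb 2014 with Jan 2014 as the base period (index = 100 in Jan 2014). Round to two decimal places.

Laspeyres price index uses base-period quantities as weights.
ΣP(Feb 2014)·Q(Jan 2014) = 7.05×134 + 1.04×234 + 1.14×99 = 944.7 + 243.36 + 112.86 = 1300.92
ΣP(Jan 2014)·Q(Jan 2014) = 4.89×134 + 1.22×234 + 1.15×99 = 655.26 + 285.48 + 113.85 = 1054.59
Index = 1300.92 / 1054.59 × 100 = 123.3579

123.36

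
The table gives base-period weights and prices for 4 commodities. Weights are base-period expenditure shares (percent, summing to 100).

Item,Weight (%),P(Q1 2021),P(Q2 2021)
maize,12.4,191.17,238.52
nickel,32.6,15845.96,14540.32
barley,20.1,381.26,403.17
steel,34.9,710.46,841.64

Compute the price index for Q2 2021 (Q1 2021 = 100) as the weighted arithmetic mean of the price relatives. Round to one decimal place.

maize: 12.4 × (238.52/191.17) = 12.4 × 1.247685 = 15.4713
nickel: 32.6 × (14540.32/15845.96) = 32.6 × 0.917604 = 29.9139
barley: 20.1 × (403.17/381.26) = 20.1 × 1.057467 = 21.2551
steel: 34.9 × (841.64/710.46) = 34.9 × 1.184641 = 41.3440
Index = Σ wᵢ·(p₁ᵢ/p₀ᵢ) = 15.4713 + 29.9139 + 21.2551 + 41.3440 = 107.9843

108.0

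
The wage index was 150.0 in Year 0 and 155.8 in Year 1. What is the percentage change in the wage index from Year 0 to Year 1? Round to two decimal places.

Change = (155.8 − 150.0) / 150.0 × 100
       = 5.8 / 150.0 × 100 = 3.8667%

3.87%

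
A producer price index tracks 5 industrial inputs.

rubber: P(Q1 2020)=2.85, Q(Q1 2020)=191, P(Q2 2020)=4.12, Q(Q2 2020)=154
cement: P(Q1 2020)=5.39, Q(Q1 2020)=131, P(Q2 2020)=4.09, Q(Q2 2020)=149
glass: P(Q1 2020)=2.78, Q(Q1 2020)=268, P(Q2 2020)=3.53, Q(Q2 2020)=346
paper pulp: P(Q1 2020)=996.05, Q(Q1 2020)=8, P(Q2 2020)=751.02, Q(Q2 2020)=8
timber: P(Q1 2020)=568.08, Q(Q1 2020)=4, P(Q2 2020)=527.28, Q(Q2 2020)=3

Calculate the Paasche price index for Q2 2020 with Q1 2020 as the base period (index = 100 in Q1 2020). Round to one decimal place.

Paasche price index uses current-period quantities as weights.
ΣP(Q2 2020)·Q(Q2 2020) = 4.12×154 + 4.09×149 + 3.53×346 + 751.02×8 + 527.28×3 = 634.48 + 609.41 + 1221.38 + 6008.16 + 1581.84 = 10055.27
ΣP(Q1 2020)·Q(Q2 2020) = 2.85×154 + 5.39×149 + 2.78×346 + 996.05×8 + 568.08×3 = 438.9 + 803.11 + 961.88 + 7968.4 + 1704.24 = 11876.53
Index = 10055.27 / 11876.53 × 100 = 84.6650

84.7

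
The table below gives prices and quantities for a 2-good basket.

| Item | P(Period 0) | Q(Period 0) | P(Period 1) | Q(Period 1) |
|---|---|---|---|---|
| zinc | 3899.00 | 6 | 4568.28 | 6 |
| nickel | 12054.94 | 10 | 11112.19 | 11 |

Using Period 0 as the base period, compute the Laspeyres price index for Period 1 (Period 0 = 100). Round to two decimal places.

96.24

Laspeyres price index uses base-period quantities as weights.
ΣP(Period 1)·Q(Period 0) = 4568.28×6 + 11112.19×10 = 27409.68 + 111121.9 = 138531.58
ΣP(Period 0)·Q(Period 0) = 3899.00×6 + 12054.94×10 = 23394 + 120549.4 = 143943.4
Index = 138531.58 / 143943.4 × 100 = 96.2403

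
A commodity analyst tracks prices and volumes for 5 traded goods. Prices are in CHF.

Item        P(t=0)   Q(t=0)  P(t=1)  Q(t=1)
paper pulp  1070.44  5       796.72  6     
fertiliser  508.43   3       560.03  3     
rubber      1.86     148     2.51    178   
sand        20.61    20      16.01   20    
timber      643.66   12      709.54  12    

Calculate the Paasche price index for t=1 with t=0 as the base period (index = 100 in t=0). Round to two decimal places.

95.90

Paasche price index uses current-period quantities as weights.
ΣP(t=1)·Q(t=1) = 796.72×6 + 560.03×3 + 2.51×178 + 16.01×20 + 709.54×12 = 4780.32 + 1680.09 + 446.78 + 320.2 + 8514.48 = 15741.87
ΣP(t=0)·Q(t=1) = 1070.44×6 + 508.43×3 + 1.86×178 + 20.61×20 + 643.66×12 = 6422.64 + 1525.29 + 331.08 + 412.2 + 7723.92 = 16415.13
Index = 15741.87 / 16415.13 × 100 = 95.8985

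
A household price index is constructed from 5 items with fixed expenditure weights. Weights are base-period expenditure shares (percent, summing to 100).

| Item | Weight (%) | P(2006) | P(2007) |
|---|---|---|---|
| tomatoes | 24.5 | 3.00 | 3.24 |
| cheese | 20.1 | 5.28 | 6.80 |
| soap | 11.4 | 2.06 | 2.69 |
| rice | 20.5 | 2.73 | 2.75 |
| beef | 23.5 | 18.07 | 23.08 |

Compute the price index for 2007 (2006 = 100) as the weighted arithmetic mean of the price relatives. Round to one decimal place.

tomatoes: 24.5 × (3.24/3.00) = 24.5 × 1.080000 = 26.4600
cheese: 20.1 × (6.80/5.28) = 20.1 × 1.287879 = 25.8864
soap: 11.4 × (2.69/2.06) = 11.4 × 1.305825 = 14.8864
rice: 20.5 × (2.75/2.73) = 20.5 × 1.007326 = 20.6502
beef: 23.5 × (23.08/18.07) = 23.5 × 1.277255 = 30.0155
Index = Σ wᵢ·(p₁ᵢ/p₀ᵢ) = 26.4600 + 25.8864 + 14.8864 + 20.6502 + 30.0155 = 117.8984

117.9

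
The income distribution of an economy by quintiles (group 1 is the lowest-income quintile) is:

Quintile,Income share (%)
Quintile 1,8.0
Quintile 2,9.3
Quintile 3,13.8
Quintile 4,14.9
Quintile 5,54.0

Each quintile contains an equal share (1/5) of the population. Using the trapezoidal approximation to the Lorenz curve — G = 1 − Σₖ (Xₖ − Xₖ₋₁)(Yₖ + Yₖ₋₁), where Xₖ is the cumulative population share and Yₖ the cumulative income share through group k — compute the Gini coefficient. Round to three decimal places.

0.390

Cumulative income shares Yₖ: 0.0800, 0.1730, 0.3110, 0.4600, 1.0000
Σ (Xₖ−Xₖ₋₁)(Yₖ+Yₖ₋₁) = (1/5)(0.0800+0.0000) + (1/5)(0.1730+0.0800) + (1/5)(0.3110+0.1730) + (1/5)(0.4600+0.3110) + (1/5)(1.0000+0.4600)
  = 0.0160 + 0.0506 + 0.0968 + 0.1542 + 0.2920 = 0.6096
G = 1 − 0.6096 = 0.3904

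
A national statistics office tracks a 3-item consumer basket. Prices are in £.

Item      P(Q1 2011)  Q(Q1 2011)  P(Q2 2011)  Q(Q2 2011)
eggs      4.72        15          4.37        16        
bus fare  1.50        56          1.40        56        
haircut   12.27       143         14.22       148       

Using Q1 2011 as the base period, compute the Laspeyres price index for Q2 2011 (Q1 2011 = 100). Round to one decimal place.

114.0

Laspeyres price index uses base-period quantities as weights.
ΣP(Q2 2011)·Q(Q1 2011) = 4.37×15 + 1.40×56 + 14.22×143 = 65.55 + 78.4 + 2033.46 = 2177.41
ΣP(Q1 2011)·Q(Q1 2011) = 4.72×15 + 1.50×56 + 12.27×143 = 70.8 + 84 + 1754.61 = 1909.41
Index = 2177.41 / 1909.41 × 100 = 114.0357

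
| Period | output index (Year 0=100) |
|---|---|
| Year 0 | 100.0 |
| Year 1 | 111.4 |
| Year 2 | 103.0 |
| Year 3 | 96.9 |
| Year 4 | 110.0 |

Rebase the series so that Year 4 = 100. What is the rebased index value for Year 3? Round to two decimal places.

Rebased(Year 3) = 96.9 / 110.0 × 100 = 88.0909

88.09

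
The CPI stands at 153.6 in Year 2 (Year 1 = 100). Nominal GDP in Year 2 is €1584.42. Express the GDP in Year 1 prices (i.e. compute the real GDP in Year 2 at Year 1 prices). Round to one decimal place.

1031.5

Real = Nominal ÷ (Index/100) = 1584.42 ÷ (153.6/100)
     = 1584.42 ÷ 1.536 = 1031.5234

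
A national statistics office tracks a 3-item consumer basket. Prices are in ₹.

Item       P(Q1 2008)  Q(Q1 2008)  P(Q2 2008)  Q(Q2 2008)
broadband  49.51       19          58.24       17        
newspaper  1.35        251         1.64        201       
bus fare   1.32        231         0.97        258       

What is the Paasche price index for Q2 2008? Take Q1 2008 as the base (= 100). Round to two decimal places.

108.01

Paasche price index uses current-period quantities as weights.
ΣP(Q2 2008)·Q(Q2 2008) = 58.24×17 + 1.64×201 + 0.97×258 = 990.08 + 329.64 + 250.26 = 1569.98
ΣP(Q1 2008)·Q(Q2 2008) = 49.51×17 + 1.35×201 + 1.32×258 = 841.67 + 271.35 + 340.56 = 1453.58
Index = 1569.98 / 1453.58 × 100 = 108.0078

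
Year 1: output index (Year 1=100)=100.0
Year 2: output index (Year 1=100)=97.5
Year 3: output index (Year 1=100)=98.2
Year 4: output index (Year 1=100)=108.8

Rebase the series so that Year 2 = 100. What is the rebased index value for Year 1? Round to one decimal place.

Rebased(Year 1) = 100.0 / 97.5 × 100 = 102.5641

102.6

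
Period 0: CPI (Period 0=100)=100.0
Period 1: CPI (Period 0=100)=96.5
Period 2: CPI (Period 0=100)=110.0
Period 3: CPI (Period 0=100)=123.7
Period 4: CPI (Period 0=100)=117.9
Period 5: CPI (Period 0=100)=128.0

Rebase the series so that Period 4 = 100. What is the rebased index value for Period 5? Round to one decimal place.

Rebased(Period 5) = 128.0 / 117.9 × 100 = 108.5666

108.6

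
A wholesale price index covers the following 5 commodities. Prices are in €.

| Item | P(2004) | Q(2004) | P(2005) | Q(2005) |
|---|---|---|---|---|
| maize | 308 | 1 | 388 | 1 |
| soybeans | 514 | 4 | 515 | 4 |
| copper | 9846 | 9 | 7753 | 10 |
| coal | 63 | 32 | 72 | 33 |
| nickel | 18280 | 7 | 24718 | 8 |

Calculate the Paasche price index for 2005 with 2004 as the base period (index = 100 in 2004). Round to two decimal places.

112.42

Paasche price index uses current-period quantities as weights.
ΣP(2005)·Q(2005) = 388×1 + 515×4 + 7753×10 + 72×33 + 24718×8 = 388 + 2060 + 77530 + 2376 + 197744 = 280098
ΣP(2004)·Q(2005) = 308×1 + 514×4 + 9846×10 + 63×33 + 18280×8 = 308 + 2056 + 98460 + 2079 + 146240 = 249143
Index = 280098 / 249143 × 100 = 112.4246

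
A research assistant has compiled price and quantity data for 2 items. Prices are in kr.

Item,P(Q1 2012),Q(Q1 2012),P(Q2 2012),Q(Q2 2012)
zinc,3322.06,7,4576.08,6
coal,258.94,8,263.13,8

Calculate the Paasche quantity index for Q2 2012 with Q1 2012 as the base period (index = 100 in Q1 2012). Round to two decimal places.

Paasche quantity index uses current-period prices as weights.
ΣP(Q2 2012)·Q(Q2 2012) = 4576.08×6 + 263.13×8 = 27456.48 + 2105.04 = 29561.52
ΣP(Q2 2012)·Q(Q1 2012) = 4576.08×7 + 263.13×8 = 32032.56 + 2105.04 = 34137.6
Index = 29561.52 / 34137.6 × 100 = 86.5952

86.60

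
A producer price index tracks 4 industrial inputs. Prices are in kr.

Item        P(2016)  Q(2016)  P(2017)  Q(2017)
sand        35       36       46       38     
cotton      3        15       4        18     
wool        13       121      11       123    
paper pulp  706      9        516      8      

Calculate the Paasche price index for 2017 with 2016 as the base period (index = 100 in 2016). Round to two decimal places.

Paasche price index uses current-period quantities as weights.
ΣP(2017)·Q(2017) = 46×38 + 4×18 + 11×123 + 516×8 = 1748 + 72 + 1353 + 4128 = 7301
ΣP(2016)·Q(2017) = 35×38 + 3×18 + 13×123 + 706×8 = 1330 + 54 + 1599 + 5648 = 8631
Index = 7301 / 8631 × 100 = 84.5904

84.59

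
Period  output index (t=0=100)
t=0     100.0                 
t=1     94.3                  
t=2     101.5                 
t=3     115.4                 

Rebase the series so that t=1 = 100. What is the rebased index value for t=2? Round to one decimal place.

107.6

Rebased(t=2) = 101.5 / 94.3 × 100 = 107.6352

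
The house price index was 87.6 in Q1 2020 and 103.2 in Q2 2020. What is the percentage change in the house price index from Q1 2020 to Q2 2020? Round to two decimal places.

Change = (103.2 − 87.6) / 87.6 × 100
       = 15.6 / 87.6 × 100 = 17.8082%

17.81%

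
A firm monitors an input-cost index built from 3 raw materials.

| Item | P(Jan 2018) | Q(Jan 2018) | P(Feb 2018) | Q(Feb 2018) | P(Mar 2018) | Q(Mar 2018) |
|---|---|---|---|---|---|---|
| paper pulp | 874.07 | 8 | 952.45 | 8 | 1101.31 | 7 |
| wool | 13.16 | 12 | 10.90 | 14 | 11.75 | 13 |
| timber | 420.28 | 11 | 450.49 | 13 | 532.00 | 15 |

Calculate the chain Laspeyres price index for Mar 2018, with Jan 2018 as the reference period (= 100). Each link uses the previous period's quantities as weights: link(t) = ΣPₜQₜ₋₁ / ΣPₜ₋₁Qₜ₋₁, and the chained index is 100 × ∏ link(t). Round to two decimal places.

125.83

Link Jan 2018→Feb 2018:
ΣP(Feb 2018)Q(Jan 2018) = 952.45×8 + 10.90×12 + 450.49×11 = 7619.6 + 130.8 + 4955.39 = 12705.79
ΣP(Jan 2018)Q(Jan 2018) = 874.07×8 + 13.16×12 + 420.28×11 = 6992.56 + 157.92 + 4623.08 = 11773.56
link = 12705.79/11773.56 = 1.079180
Link Feb 2018→Mar 2018:
ΣP(Mar 2018)Q(Feb 2018) = 1101.31×8 + 11.75×14 + 532.00×13 = 8810.48 + 164.5 + 6916 = 15890.98
ΣP(Feb 2018)Q(Feb 2018) = 952.45×8 + 10.90×14 + 450.49×13 = 7619.6 + 152.6 + 5856.37 = 13628.57
link = 15890.98/13628.57 = 1.166005
Chained index = 100 × 1.079180 × 1.166005 = 125.8329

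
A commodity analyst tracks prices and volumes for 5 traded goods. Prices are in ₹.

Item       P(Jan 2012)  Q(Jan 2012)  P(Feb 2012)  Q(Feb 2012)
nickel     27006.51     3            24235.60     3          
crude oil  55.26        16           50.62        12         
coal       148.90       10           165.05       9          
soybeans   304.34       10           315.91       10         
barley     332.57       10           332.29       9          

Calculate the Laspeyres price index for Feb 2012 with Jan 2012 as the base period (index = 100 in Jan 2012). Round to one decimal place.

Laspeyres price index uses base-period quantities as weights.
ΣP(Feb 2012)·Q(Jan 2012) = 24235.60×3 + 50.62×16 + 165.05×10 + 315.91×10 + 332.29×10 = 72706.8 + 809.92 + 1650.5 + 3159.1 + 3322.9 = 81649.22
ΣP(Jan 2012)·Q(Jan 2012) = 27006.51×3 + 55.26×16 + 148.90×10 + 304.34×10 + 332.57×10 = 81019.53 + 884.16 + 1489 + 3043.4 + 3325.7 = 89761.79
Index = 81649.22 / 89761.79 × 100 = 90.9621

91.0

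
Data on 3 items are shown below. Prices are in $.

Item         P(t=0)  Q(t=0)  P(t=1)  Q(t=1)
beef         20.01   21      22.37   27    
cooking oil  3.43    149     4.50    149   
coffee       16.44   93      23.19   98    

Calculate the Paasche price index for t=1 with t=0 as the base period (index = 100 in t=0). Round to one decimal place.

133.2

Paasche price index uses current-period quantities as weights.
ΣP(t=1)·Q(t=1) = 22.37×27 + 4.50×149 + 23.19×98 = 603.99 + 670.5 + 2272.62 = 3547.11
ΣP(t=0)·Q(t=1) = 20.01×27 + 3.43×149 + 16.44×98 = 540.27 + 511.07 + 1611.12 = 2662.46
Index = 3547.11 / 2662.46 × 100 = 133.2268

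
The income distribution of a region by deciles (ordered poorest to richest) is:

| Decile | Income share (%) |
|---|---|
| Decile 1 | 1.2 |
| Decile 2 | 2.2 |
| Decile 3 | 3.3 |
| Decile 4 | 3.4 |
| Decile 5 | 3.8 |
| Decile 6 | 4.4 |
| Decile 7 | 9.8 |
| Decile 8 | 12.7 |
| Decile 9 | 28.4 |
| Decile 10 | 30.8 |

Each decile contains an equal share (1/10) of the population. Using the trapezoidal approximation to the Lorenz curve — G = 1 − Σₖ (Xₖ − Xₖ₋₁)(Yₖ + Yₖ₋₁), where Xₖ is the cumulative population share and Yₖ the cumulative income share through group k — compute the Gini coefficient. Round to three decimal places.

Cumulative income shares Yₖ: 0.0120, 0.0340, 0.0670, 0.1010, 0.1390, 0.1830, 0.2810, 0.4080, 0.6920, 1.0000
Σ (Xₖ−Xₖ₋₁)(Yₖ+Yₖ₋₁) = (1/10)(0.0120+0.0000) + (1/10)(0.0340+0.0120) + (1/10)(0.0670+0.0340) + (1/10)(0.1010+0.0670) + (1/10)(0.1390+0.1010) + (1/10)(0.1830+0.1390) + (1/10)(0.2810+0.1830) + (1/10)(0.4080+0.2810) + (1/10)(0.6920+0.4080) + (1/10)(1.0000+0.6920)
  = 0.0012 + 0.0046 + 0.0101 + 0.0168 + 0.0240 + 0.0322 + 0.0464 + 0.0689 + 0.1100 + 0.1692 = 0.4834
G = 1 − 0.4834 = 0.5166

0.517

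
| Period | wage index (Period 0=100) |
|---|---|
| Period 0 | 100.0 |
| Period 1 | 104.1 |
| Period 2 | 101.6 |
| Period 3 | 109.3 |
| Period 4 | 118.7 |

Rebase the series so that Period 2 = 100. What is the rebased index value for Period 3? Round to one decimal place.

107.6

Rebased(Period 3) = 109.3 / 101.6 × 100 = 107.5787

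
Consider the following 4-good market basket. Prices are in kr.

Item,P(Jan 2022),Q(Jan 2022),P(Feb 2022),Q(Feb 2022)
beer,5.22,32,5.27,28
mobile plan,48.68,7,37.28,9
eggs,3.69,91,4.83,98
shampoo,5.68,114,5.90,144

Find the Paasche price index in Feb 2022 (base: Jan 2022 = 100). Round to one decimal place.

102.4

Paasche price index uses current-period quantities as weights.
ΣP(Feb 2022)·Q(Feb 2022) = 5.27×28 + 37.28×9 + 4.83×98 + 5.90×144 = 147.56 + 335.52 + 473.34 + 849.6 = 1806.02
ΣP(Jan 2022)·Q(Feb 2022) = 5.22×28 + 48.68×9 + 3.69×98 + 5.68×144 = 146.16 + 438.12 + 361.62 + 817.92 = 1763.82
Index = 1806.02 / 1763.82 × 100 = 102.3925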